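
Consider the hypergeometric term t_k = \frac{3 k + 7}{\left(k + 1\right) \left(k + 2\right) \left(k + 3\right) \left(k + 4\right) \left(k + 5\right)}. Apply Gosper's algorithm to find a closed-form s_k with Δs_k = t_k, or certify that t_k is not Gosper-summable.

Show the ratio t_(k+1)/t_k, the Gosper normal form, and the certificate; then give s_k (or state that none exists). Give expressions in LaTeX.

t_(k+1)/t_k = (k + 1)*(3*k + 10)/((k + 6)*(3*k + 7)).
Factor: A=k + 1; B=k + 6; C=k + 7/3.
Set up (k + 1)·f(k+1) − (k + 5)·f(k) − (k + 7/3) = 0.
deg f ≤ 4 (via 1,1,1).
Solve for f: f(k) = k*(k + 2)*(k**2 + 8*k + 19)/36 (degree 4 ≤ 4).
So s_k = (B(k−1)f/C)·t_k = (k*(k + 2)*(k + 5)*(k**2 + 8*k + 19)/(12*(3*k + 7)))·t_k = k*(k**2 + 8*k + 19)/(12*(k**3 + 8*k**2 + 19*k + 12)).
Verify: (3*k + 7)/(k**5 + 15*k**4 + 85*k**3 + 225*k**2 + 274*k + 120) matches t_k.

s_k = \frac{k \left(k^{2} + 8 k + 19\right)}{12 \left(k^{3} + 8 k^{2} + 19 k + 12\right)}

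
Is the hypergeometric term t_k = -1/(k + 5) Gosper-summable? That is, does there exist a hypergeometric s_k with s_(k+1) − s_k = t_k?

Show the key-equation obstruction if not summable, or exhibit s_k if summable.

No. Not Gosper-summable.

Ratio r(k) = (k + 5)/(k + 6).
So A=k + 5 and B=k + 6, with C=1.
Need (k + 5)·f(k+1) − (k + 5)·f(k) = 1.
Degrees (1,1,0) ⇒ d ≤ 0.
Put f(k) = c0: A·f(k+1) − B(k−1)·f(k) − C = -1; need -1 = 0 — inconsistent ⇒ no f, not summable.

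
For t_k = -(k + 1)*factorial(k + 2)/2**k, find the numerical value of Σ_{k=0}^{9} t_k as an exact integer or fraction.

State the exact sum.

t_(k+1)/t_k = (k + 2)*(k + 3)/(2*(k + 1)).
Normal form (A,B,C) = (k/2 + 3/2, 1, k + 1).
Need (k/2 + 3/2)·f(k+1) − (1)·f(k) = k + 1.
Degrees (1,0,1) ⇒ d ≤ 0.
A polynomial solution: f(k) = 2.
Get s_k = R·t_k = -2**(1 - k)*factorial(k + 2) with R(k) = B(k−1)f(k)/C(k) = 2/(k + 1).
s_(k+1) − s_k = -(k + 1)*factorial(k + 2)/2**k = t_k.
Telescoping: Σ = s_(10) − s_(0) = -935550 − (-4) = -935546.

Σ = -935546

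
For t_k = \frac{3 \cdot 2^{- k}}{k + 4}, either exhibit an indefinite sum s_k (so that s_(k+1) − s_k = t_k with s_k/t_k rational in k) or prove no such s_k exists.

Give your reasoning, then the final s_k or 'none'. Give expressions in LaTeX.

none (Gosper's algorithm certifies no s_k)

Compute t_(k+1)/t_k: get (k + 4)/(2*(k + 5)).
Factor: A=k/2 + 2; B=k + 5; C=1.
Need (k/2 + 2)·f(k+1) − (k + 4)·f(k) = 1.
d = -1 from the (1,1,0) case.
deg f ≤ -1 is impossible — no certificate.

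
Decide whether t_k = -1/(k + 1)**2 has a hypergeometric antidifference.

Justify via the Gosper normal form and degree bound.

No — t_k has no hypergeometric antidifference.

Ratio r(k) = (k + 1)**2/(k + 2)**2.
Factor: A=k**2 + 2*k + 1; B=k**2 + 4*k + 4; C=1.
Key eq: (k**2 + 2*k + 1)·f(k+1) = (k**2 + 2*k + 1)·f(k) + (1).
Degrees (2,2,0) ⇒ d ≤ 0.
Put f(k) = c0: A·f(k+1) − B(k−1)·f(k) − C = -1; need -1 = 0 — inconsistent ⇒ no f, not summable.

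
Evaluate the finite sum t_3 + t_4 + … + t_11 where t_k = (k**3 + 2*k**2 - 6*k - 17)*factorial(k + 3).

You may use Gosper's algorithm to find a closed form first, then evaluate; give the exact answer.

Compute t_(k+1)/t_k: get (k**4 + 9*k**3 + 21*k**2 - 16*k - 80)/(k**3 + 2*k**2 - 6*k - 17).
Gosper form: A/B · C(k+1)/C(k) with A=k + 4, B=1, C=k**3 + 2*k**2 - 6*k - 17.
Set up (k + 4)·f(k+1) − (1)·f(k) − (k**3 + 2*k**2 - 6*k - 17) = 0.
Bound: deg f ≤ 2.
Solving with deg f ≤ 2: f(k) = k**2 - 3*k - 3.
Certificate R = B(k−1)f/C = (k**2 - 3*k - 3)/(k**3 + 2*k**2 - 6*k - 17) gives s_k = (k**2 - 3*k - 3)*factorial(k + 3).
Check: Δs_k = (k**3 + 2*k**2 - 6*k - 17)*factorial(k + 3). ✓
Evaluate s at k=12 and k=3: 137305808640000 and -2160; difference 137305808642160.

Σ = 137305808642160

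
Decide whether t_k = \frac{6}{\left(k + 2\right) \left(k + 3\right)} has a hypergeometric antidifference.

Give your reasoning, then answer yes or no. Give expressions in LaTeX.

Yes. s_k = \frac{3 k}{k + 2}.

Compute t_(k+1)/t_k: get (k + 2)/(k + 4).
So A=k + 2 and B=k + 4, with C=1.
Need (k + 2)·f(k+1) − (k + 3)·f(k) = 1.
d = 1 from the (1,1,0) case.
Solving with deg f ≤ 1: f(k) = k/2.
Certificate R = B(k−1)f/C = k*(k + 3)/2 gives s_k = 3*k/(k + 2).
s_(k+1) − s_k = 6/(k**2 + 5*k + 6) = t_k.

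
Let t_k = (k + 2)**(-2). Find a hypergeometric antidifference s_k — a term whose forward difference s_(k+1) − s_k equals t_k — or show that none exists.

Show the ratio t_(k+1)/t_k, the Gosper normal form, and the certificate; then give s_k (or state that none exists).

t_(k+1)/t_k = (k + 2)**2/(k + 3)**2.
Factor: A=k**2 + 4*k + 4; B=k**2 + 6*k + 9; C=1.
Solve (k**2 + 4*k + 4)·f(k+1) − (k**2 + 4*k + 4)·f(k) = 1.
Bound: deg f ≤ 0.
Generic f = c0 gives residual -1; -1 = 0 cannot hold, so t_k is not Gosper-summable.

not Gosper-summable; s_k does not exist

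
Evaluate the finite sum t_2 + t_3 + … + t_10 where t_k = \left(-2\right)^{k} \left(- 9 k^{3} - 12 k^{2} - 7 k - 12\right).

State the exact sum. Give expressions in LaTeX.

Σ = -7667784

r(k) = 2*(-9*k**3 - 39*k**2 - 58*k - 40)/(9*k**3 + 12*k**2 + 7*k + 12) after simplifying.
Normal form (A,B,C) = (-2, 1, k**3 + 4*k**2/3 + 7*k/9 + 4/3).
Key eq: (-2)·f(k+1) = (1)·f(k) + (k**3 + 4*k**2/3 + 7*k/9 + 4/3).
Degrees (0,0,3) ⇒ d ≤ 3.
Coefficient equations give f(k) = -(k + 1)*(3*k**2 - 5*k + 4)/9.
Then R = B(k−1)f/C = -(k + 1)*(3*k**2 - 5*k + 4)/(9*k**3 + 12*k**2 + 7*k + 12), so s_k = R(k)·t_k = (-2)**k*(3*k**3 - 2*k**2 - k + 4).
Verify: (-2)**k*(-9*k**3 - 12*k**2 - 7*k - 12) matches t_k.
Telescoping: Σ = s_(11) − s_(2) = -7667712 − (72) = -7667784.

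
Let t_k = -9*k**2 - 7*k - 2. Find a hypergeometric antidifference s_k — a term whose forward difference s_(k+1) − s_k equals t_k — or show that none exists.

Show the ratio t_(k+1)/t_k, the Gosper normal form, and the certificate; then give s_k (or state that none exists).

Step 1: r(k) = (9*k**2 + 25*k + 18)/(9*k**2 + 7*k + 2).
Gosper form: A/B · C(k+1)/C(k) with A=1, B=1, C=k**2 + 7*k/9 + 2/9.
Set up (1)·f(k+1) − (1)·f(k) − (k**2 + 7*k/9 + 2/9) = 0.
Degrees (0,0,2) ⇒ d ≤ 3.
Solving with deg f ≤ 3: f(k) = k**2*(3*k - 1)/9.
Then R = B(k−1)f/C = k**2*(3*k - 1)/(9*k**2 + 7*k + 2), so s_k = R(k)·t_k = k**2*(1 - 3*k).
s_(k+1) − s_k = -9*k**2 - 7*k - 2 = t_k.

s_k = k**2*(1 - 3*k)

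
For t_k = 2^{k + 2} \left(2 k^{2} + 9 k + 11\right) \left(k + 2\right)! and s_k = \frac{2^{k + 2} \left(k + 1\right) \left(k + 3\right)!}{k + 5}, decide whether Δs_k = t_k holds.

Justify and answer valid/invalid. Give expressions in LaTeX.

s_(k+1) = 2**(k + 3)*(k + 2)*factorial(k + 4)/(k + 6)
s_(k+1) − s_k = 2**(k + 2)*(2*k**3 + 21*k**2 + 69*k + 74)*factorial(k + 3)/((k + 5)*(k + 6))
(s_(k+1) − s_k) − t_k = -2**(k + 3)*(2*k**3 + 19*k**2 + 55*k + 54)*factorial(k + 2)/((k + 5)*(k + 6))

Invalid: residual - \frac{2^{k + 3} \left(2 k^{3} + 19 k^{2} + 55 k + 54\right) \left(k + 2\right)!}{\left(k + 5\right) \left(k + 6\right)} ≠ 0.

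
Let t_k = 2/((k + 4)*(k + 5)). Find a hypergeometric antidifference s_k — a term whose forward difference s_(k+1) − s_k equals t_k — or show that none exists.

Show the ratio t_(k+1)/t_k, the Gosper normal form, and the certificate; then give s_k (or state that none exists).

t_(k+1)/t_k = (k + 4)/(k + 6).
Gosper form: A/B · C(k+1)/C(k) with A=k + 4, B=k + 6, C=1.
Need (k + 4)·f(k+1) − (k + 5)·f(k) = 1.
d = 1 from the (1,1,0) case.
Solving with deg f ≤ 1: f(k) = k/4.
So s_k = (B(k−1)f/C)·t_k = (k*(k + 5)/4)·t_k = k/(2*(k + 4)).
Verify: 2/(k**2 + 9*k + 20) matches t_k.

s_k = k/(2*(k + 4))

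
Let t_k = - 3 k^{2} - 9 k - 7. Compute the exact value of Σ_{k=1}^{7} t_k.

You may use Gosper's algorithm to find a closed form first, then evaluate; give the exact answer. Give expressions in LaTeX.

Ratio r(k) = (3*k**2 + 15*k + 19)/(3*k**2 + 9*k + 7).
Gosper form: A/B · C(k+1)/C(k) with A=1, B=1, C=k**2 + 3*k + 7/3.
Need (1)·f(k+1) − (1)·f(k) = k**2 + 3*k + 7/3.
From deg A=0, deg B=0, deg C=2: d=3.
A polynomial solution: f(k) = k*(k**2 + 3*k + 3)/3.
So s_k = (B(k−1)f/C)·t_k = (k*(k**2 + 3*k + 3)/(3*k**2 + 9*k + 7))·t_k = k*(-k**2 - 3*k - 3).
s_(k+1) − s_k = -3*k**2 - 9*k - 7 = t_k.
Evaluate s at k=8 and k=1: -728 and -7; difference -721.

Σ = -721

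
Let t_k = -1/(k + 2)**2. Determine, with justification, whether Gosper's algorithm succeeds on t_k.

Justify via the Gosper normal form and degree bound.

Compute t_(k+1)/t_k: get (k + 2)**2/(k + 3)**2.
Normal form (A,B,C) = (k**2 + 4*k + 4, k**2 + 6*k + 9, 1).
f must satisfy (k**2 + 4*k + 4)·f(k+1) − (k**2 + 4*k + 4)·f(k) = 1.
From deg A=2, deg B=2, deg C=0: d=0.
Generic f = c0 gives residual -1; -1 = 0 cannot hold, so t_k is not Gosper-summable.

No — the linear system for f has no solution.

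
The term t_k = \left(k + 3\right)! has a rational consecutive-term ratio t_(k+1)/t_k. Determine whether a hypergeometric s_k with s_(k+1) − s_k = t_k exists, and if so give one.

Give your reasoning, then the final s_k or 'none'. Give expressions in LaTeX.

no hypergeometric antidifference exists

The ratio is k + 4.
So A=k + 4 and B=1, with C=1.
Need (k + 4)·f(k+1) − (1)·f(k) = 1.
Bound: deg f ≤ -1.
Bound -1 < 0, so the key equation has no polynomial solution.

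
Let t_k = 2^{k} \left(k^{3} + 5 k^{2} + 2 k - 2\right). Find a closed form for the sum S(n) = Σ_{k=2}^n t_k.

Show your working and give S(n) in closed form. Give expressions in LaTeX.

r(k) = 2*(k**3 + 8*k**2 + 15*k + 6)/(k**3 + 5*k**2 + 2*k - 2) after simplifying.
Gosper form: A/B · C(k+1)/C(k) with A=2, B=1, C=k**3 + 5*k**2 + 2*k - 2.
Solve (2)·f(k+1) − (1)·f(k) = k**3 + 5*k**2 + 2*k - 2.
From deg A=0, deg B=0, deg C=3: d=3.
Solving with deg f ≤ 3: f(k) = k**3 - k**2 - 2.
Get s_k = R·t_k = 2**k*(k**3 - k**2 - 2) with R(k) = B(k−1)f(k)/C(k) = (k**3 - k**2 - 2)/((k + 1)*(k**2 + 4*k - 2)).
Verify: 2**k*(k**3 + 5*k**2 + 2*k - 2) matches t_k.
Σ_(k=2)^n t_k = s_(n+1) − s_(2) = (2**(n + 1)*(n**3 + 2*n**2 + n - 2)) − (8), i.e. 2*2**n*n**3 + 4*2**n*n**2 + 2*2**n*n - 4*2**n - 8.

S(n) = 2 \cdot 2^{n} n^{3} + 4 \cdot 2^{n} n^{2} + 2 \cdot 2^{n} n - 4 \cdot 2^{n} - 8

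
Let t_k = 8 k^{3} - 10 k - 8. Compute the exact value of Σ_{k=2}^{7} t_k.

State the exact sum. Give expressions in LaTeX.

Σ = 5946

t_(k+1)/t_k = (5*k - 4*(k + 1)**3 + 9)/(-4*k**3 + 5*k + 4).
Gosper form: A/B · C(k+1)/C(k) with A=1, B=1, C=k**3 - 5*k/4 - 1.
Set up (1)·f(k+1) − (1)·f(k) − (k**3 - 5*k/4 - 1) = 0.
From deg A=0, deg B=0, deg C=3: d=4.
Solve for f: f(k) = k*(2*k**3 - 4*k**2 - 3*k - 3)/8 (degree 4 ≤ 4).
Get s_k = R·t_k = k*(2*k**3 - 4*k**2 - 3*k - 3) with R(k) = B(k−1)f(k)/C(k) = k*(2*k**3 - 4*k**2 - 3*k - 3)/(2*(4*k**3 - 5*k - 4)).
Δs = 8*k**3 - 10*k - 8, as required.
Sum = s_(8) − s_(2); s_(8) = 5928, s_(2) = -18 ⇒ 5946.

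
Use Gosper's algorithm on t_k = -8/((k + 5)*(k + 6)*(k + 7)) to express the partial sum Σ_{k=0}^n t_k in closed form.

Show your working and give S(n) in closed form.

S(n) = 2*(-n**2 - 13*n - 12)/(15*(n**2 + 13*n + 42))

r(k) = (k + 5)/(k + 8) after simplifying.
A = k + 5, B = k + 8, C = 1.
f must satisfy (k + 5)·f(k+1) − (k + 7)·f(k) = 1.
d = 2 from the (1,1,0) case.
A polynomial solution: f(k) = k*(k + 11)/60.
Get s_k = R·t_k = 2*k*(-k - 11)/(15*(k + 5)*(k + 6)) with R(k) = B(k−1)f(k)/C(k) = k*(k + 7)*(k + 11)/60.
Check: Δs_k = -8/(k**3 + 18*k**2 + 107*k + 210). ✓
Σ_(k=0)^n t_k = s_(n+1) − s_(0) = (2*(-n**2 - 13*n - 12)/(15*(n**2 + 13*n + 42))) − (0), i.e. 2*(-n**2 - 13*n - 12)/(15*(n**2 + 13*n + 42)).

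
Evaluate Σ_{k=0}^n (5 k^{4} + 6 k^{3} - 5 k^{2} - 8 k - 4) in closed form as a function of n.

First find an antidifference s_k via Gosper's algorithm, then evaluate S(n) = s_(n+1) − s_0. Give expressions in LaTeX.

S(n) = n^{5} + 4 n^{4} + 3 n^{3} - 5 n^{2} - 9 n - 4

t_(k+1)/t_k = (5*k**4 + 26*k**3 + 43*k**2 + 20*k - 6)/(5*k**4 + 6*k**3 - 5*k**2 - 8*k - 4).
A = 1, B = 1, C = k**4 + 6*k**3/5 - k**2 - 8*k/5 - 4/5.
Solve (1)·f(k+1) − (1)·f(k) = k**4 + 6*k**3/5 - k**2 - 8*k/5 - 4/5.
Bound: deg f ≤ 5.
Solving with deg f ≤ 5: f(k) = k*(k**4 - k**3 - 3*k**2 - 1)/5.
R(k) = B(k−1)·f(k)/C(k) = k*(k**4 - k**3 - 3*k**2 - 1)/(5*k**4 + 6*k**3 - 5*k**2 - 8*k - 4); s_k = R·t_k = k**5 - k**4 - 3*k**3 - k.
Verify: 5*k**4 + 6*k**3 - 5*k**2 - 8*k - 4 matches t_k.
Evaluate: s_(n+1) = n**5 + 4*n**4 + 3*n**3 - 5*n**2 - 9*n - 4; subtract s_(0) = 0 ⇒ S(n) = n**5 + 4*n**4 + 3*n**3 - 5*n**2 - 9*n - 4.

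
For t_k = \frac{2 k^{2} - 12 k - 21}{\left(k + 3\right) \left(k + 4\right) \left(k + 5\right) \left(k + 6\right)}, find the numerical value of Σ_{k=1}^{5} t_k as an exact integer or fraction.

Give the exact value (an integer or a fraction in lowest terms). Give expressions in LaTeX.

t_(k+1)/t_k = (k + 3)*(12*k - 2*(k + 1)**2 + 33)/((k + 7)*(-2*k**2 + 12*k + 21)).
A = k + 3, B = k + 7, C = k**2 - 6*k - 21/2.
Key eq: (k + 3)·f(k+1) = (k + 6)·f(k) + (k**2 - 6*k - 21/2).
deg f ≤ 3 (via 1,1,2).
Coefficient equations give f(k) = -k*(k**2 + 42*k + 62)/30.
Get s_k = R·t_k = k*(-k**2 - 42*k - 62)/(15*(k + 3)*(k + 4)*(k + 5)) with R(k) = B(k−1)f(k)/C(k) = -k*(k + 6)*(k**2 + 42*k + 62)/(15*(2*k**2 - 12*k - 21)).
s_(k+1) − s_k = (2*k**2 - 12*k - 21)/(k**4 + 18*k**3 + 119*k**2 + 342*k + 360) = t_k.
Σ_(k=1)^(5) t_k = s_(6) − s_(1) = -14/99 − (-7/120) = -329/3960.

Σ = -329/3960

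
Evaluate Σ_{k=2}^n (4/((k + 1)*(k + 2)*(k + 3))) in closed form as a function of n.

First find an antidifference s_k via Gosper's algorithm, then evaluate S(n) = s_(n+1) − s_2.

S(n) = (n**2 + 5*n - 6)/(6*(n**2 + 5*n + 6))

t_(k+1)/t_k = (k + 1)/(k + 4).
Gosper form: A/B · C(k+1)/C(k) with A=k + 1, B=k + 4, C=1.
Set up (k + 1)·f(k+1) − (k + 3)·f(k) − (1) = 0.
d = 2 from the (1,1,0) case.
Match coefficients ⇒ f(k) = k*(k + 3)/4.
Certificate R = B(k−1)f/C = k*(k + 3)**2/4 gives s_k = k*(k + 3)/((k + 1)*(k + 2)).
Δs = 4/(k**3 + 6*k**2 + 11*k + 6), as required.
Evaluate: s_(n+1) = (n**2 + 5*n + 4)/(n**2 + 5*n + 6); subtract s_(2) = 5/6 ⇒ S(n) = (n**2 + 5*n - 6)/(6*(n**2 + 5*n + 6)).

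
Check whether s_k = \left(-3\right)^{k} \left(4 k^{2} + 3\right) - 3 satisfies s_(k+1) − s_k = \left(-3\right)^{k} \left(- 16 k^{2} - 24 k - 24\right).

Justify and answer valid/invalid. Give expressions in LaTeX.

valid; difference matches t_k

s_(k+1) = -3*(-3)**k*(4*(k + 1)**2 + 3) - 3
s_(k+1) − s_k = (-3)**k*(-16*k**2 - 24*k - 24)
(s_(k+1) − s_k) − t_k = 0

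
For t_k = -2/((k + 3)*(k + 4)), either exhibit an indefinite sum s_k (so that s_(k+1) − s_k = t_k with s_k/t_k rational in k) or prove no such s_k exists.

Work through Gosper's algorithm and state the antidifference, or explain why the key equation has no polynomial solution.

s_k = -2*k/(3*k + 9)

Compute t_(k+1)/t_k: get (k + 3)/(k + 5).
Gosper form: A/B · C(k+1)/C(k) with A=k + 3, B=k + 5, C=1.
Set up (k + 3)·f(k+1) − (k + 4)·f(k) − (1) = 0.
d = 1 from the (1,1,0) case.
Solve for f: f(k) = k/3 (degree 1 ≤ 1).
So s_k = (B(k−1)f/C)·t_k = (k*(k + 4)/3)·t_k = -2*k/(3*k + 9).
s_(k+1) − s_k = -2/(k**2 + 7*k + 12) = t_k.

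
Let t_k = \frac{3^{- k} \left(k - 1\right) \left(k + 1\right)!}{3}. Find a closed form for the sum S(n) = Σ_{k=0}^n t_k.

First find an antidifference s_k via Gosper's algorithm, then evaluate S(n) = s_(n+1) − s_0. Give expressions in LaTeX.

S(n) = -1 + \frac{3^{- n} \left(n + 2\right)!}{3}

The ratio is k*(k + 2)/(3*(k - 1)).
Factor: A=k/3 + 2/3; B=1; C=k - 1.
Need (k/3 + 2/3)·f(k+1) − (1)·f(k) = k - 1.
deg f ≤ 0 (via 1,0,1).
Match coefficients ⇒ f(k) = 3.
R(k) = B(k−1)·f(k)/C(k) = 3/(k - 1); s_k = R·t_k = factorial(k + 1)/3**k.
Check: Δs_k = (k - 1)*factorial(k + 1)/(3*3**k). ✓
Evaluate: s_(n+1) = 3**(-n - 1)*factorial(n + 2); subtract s_(0) = 1 ⇒ S(n) = -1 + factorial(n + 2)/(3*3**n).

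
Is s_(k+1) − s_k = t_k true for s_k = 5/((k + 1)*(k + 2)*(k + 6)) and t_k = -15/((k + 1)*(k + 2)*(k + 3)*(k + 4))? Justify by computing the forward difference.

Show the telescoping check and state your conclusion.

Invalid: residual 30*(2*k + 11)/(k**6 + 23*k**5 + 207*k**4 + 925*k**3 + 2144*k**2 + 2412*k + 1008) ≠ 0.

s_(k+1) = 5/((k + 2)*(k + 3)*(k + 7))
s_(k+1) − s_k = 15*(-k - 5)/(k**5 + 19*k**4 + 131*k**3 + 401*k**2 + 540*k + 252)
(s_(k+1) − s_k) − t_k = 30*(2*k + 11)/(k**6 + 23*k**5 + 207*k**4 + 925*k**3 + 2144*k**2 + 2412*k + 1008)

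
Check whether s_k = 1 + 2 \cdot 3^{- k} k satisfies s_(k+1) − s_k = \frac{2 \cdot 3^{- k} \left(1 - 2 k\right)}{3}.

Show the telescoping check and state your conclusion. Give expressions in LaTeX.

valid (s_(k+1) − s_k reduces to t_k)

s_(k+1) = 1 + 2*(k + 1)/(3*3**k)
s_(k+1) − s_k = 2*(1 - 2*k)/(3*3**k)
(s_(k+1) − s_k) − t_k = 0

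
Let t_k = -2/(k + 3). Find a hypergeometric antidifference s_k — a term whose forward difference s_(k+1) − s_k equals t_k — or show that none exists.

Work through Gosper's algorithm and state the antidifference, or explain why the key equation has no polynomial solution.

not Gosper-summable; s_k does not exist

Step 1: r(k) = (k + 3)/(k + 4).
Factor: A=k + 3; B=k + 4; C=1.
Key eq: (k + 3)·f(k+1) = (k + 3)·f(k) + (1).
d = 0 from the (1,1,0) case.
f = c0 ⇒ A·f(k+1) − B(k−1)·f(k) − C = -1. The system {-1 = 0} is inconsistent; no antidifference.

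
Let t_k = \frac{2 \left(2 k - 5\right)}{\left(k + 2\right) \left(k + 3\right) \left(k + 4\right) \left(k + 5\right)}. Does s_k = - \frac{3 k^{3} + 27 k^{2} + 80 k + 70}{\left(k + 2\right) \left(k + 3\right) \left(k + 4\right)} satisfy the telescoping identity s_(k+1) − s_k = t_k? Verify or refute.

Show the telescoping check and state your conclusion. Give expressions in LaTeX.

s_(k+1) = (-80*k - 3*(k + 1)**3 - 27*(k + 1)**2 - 150)/((k + 3)*(k + 4)*(k + 5))
s_(k+1) − s_k = 2*(2*k - 5)/(k**4 + 14*k**3 + 71*k**2 + 154*k + 120)
(s_(k+1) − s_k) − t_k = 0

valid (s_(k+1) − s_k reduces to t_k)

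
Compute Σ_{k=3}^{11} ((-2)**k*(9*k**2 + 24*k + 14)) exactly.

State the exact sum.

r(k) = 2*(-9*k**2 - 42*k - 47)/(9*k**2 + 24*k + 14) after simplifying.
Gosper form: A/B · C(k+1)/C(k) with A=-2, B=1, C=k**2 + 8*k/3 + 14/9.
Solve (-2)·f(k+1) − (1)·f(k) = k**2 + 8*k/3 + 14/9.
Bound: deg f ≤ 2.
Solve for f: f(k) = -k*(3*k + 4)/9 (degree 2 ≤ 2).
Get s_k = R·t_k = (-2)**k*k*(-3*k - 4) with R(k) = B(k−1)f(k)/C(k) = -k*(3*k + 4)/(9*k**2 + 24*k + 14).
s_(k+1) − s_k = (-2)**k*(9*k**2 + 24*k + 14) = t_k.
Σ_(k=3)^(11) t_k = s_(12) − s_(3) = -1966080 − (312) = -1966392.

Σ = -1966392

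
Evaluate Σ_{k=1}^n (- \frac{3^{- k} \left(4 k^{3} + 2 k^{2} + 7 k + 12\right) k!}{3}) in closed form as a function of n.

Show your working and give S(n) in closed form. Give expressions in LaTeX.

S(n) = 3^{- n - 1} \left(3^{n + 1} - 4 n^{3} n! - 14 n^{2} n! - 13 n n! - 3 n!\right)

Compute t_(k+1)/t_k: get (4*k**4 + 18*k**3 + 37*k**2 + 48*k + 25)/(3*(4*k**3 + 2*k**2 + 7*k + 12)).
Take A(k)=k/3 + 1/3, B(k)=1, C(k)=k**3 + k**2/2 + 7*k/4 + 3.
f must satisfy (k/3 + 1/3)·f(k+1) − (1)·f(k) = k**3 + k**2/2 + 7*k/4 + 3.
Degrees (1,0,3) ⇒ d ≤ 2.
Solve for f: f(k) = 3*(4*k**2 + 2*k - 3)/4 (degree 2 ≤ 2).
R(k) = B(k−1)·f(k)/C(k) = 3*(4*k**2 + 2*k - 3)/(4*k**3 + 2*k**2 + 7*k + 12); s_k = R·t_k = -(4*k**2 + 2*k - 3)*factorial(k)/3**k.
Check: Δs_k = -(4*k**3 + 2*k**2 + 7*k + 12)*factorial(k)/(3*3**k). ✓
Evaluate: s_(n+1) = -3**(-n - 1)*(4*n**2 + 10*n + 3)*factorial(n + 1); subtract s_(1) = -1 ⇒ S(n) = 3**(-n - 1)*(3**(n + 1) - 4*n**3*factorial(n) - 14*n**2*factorial(n) - 13*n*factorial(n) - 3*factorial(n)).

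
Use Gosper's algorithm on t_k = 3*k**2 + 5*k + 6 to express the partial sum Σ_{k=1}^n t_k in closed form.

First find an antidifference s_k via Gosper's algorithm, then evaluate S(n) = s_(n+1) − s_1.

r(k) = (3*k**2 + 11*k + 14)/(3*k**2 + 5*k + 6) after simplifying.
A = 1, B = 1, C = k**2 + 5*k/3 + 2.
Key eq: (1)·f(k+1) = (1)·f(k) + (k**2 + 5*k/3 + 2).
Bound: deg f ≤ 3.
Solve for f: f(k) = k*(k**2 + k + 4)/3 (degree 3 ≤ 3).
Get s_k = R·t_k = k*(k**2 + k + 4) with R(k) = B(k−1)f(k)/C(k) = k*(k**2 + k + 4)/(3*k**2 + 5*k + 6).
Δs = 3*k**2 + 5*k + 6, as required.
Evaluate: s_(n+1) = n**3 + 4*n**2 + 9*n + 6; subtract s_(1) = 6 ⇒ S(n) = n*(n**2 + 4*n + 9).

S(n) = n*(n**2 + 4*n + 9)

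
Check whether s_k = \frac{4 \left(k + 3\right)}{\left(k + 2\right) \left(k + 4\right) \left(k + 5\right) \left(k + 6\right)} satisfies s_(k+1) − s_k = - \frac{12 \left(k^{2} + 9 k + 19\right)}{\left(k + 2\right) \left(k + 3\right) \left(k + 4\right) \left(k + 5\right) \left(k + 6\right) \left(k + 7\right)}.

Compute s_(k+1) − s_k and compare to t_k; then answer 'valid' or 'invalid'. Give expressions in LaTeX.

s_(k+1) = 4*(k + 4)/((k + 3)*(k + 5)*(k + 6)*(k + 7))
s_(k+1) − s_k = 4*(-3*k**2 - 19*k - 31)/(k**6 + 27*k**5 + 295*k**4 + 1665*k**3 + 5104*k**2 + 8028*k + 5040)
(s_(k+1) − s_k) − t_k = 8*(4*k + 13)/(k**6 + 27*k**5 + 295*k**4 + 1665*k**3 + 5104*k**2 + 8028*k + 5040)

Invalid: residual \frac{8 \left(4 k + 13\right)}{k^{6} + 27 k^{5} + 295 k^{4} + 1665 k^{3} + 5104 k^{2} + 8028 k + 5040} ≠ 0.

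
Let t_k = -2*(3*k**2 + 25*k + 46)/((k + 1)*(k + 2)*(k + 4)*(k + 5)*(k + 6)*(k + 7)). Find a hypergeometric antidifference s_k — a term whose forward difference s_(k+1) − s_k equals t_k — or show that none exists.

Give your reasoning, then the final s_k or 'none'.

Step 1: r(k) = (k + 1)*(k + 4)*(25*k + 3*(k + 1)**2 + 71)/((k + 3)*(k + 8)*(3*k**2 + 25*k + 46)).
A = k + 1, B = k + 8, C = k**3 + 34*k**2/3 + 121*k/3 + 46.
Set up (k + 1)·f(k+1) − (k + 7)·f(k) − (k**3 + 34*k**2/3 + 121*k/3 + 46) = 0.
From deg A=1, deg B=1, deg C=3: d=6.
Solving with deg f ≤ 6: f(k) = k*(k + 2)*(k + 3)*(k + 5)*(k**2 + 11*k + 34)/72.
Then R = B(k−1)f/C = k*(k + 2)*(k + 5)*(k + 7)*(k**2 + 11*k + 34)/(24*(3*k**2 + 25*k + 46)), so s_k = R(k)·t_k = k*(-k**2 - 11*k - 34)/(12*(k**3 + 11*k**2 + 34*k + 24)).
Δs = 2*(-3*k**2 - 25*k - 46)/(k**6 + 25*k**5 + 247*k**4 + 1219*k**3 + 3112*k**2 + 3796*k + 1680), as required.

s_k = k*(-k**2 - 11*k - 34)/(12*(k**3 + 11*k**2 + 34*k + 24))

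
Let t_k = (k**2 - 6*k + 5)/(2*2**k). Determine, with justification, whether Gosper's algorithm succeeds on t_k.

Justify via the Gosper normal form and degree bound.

Yes. s_k = (-k**2 + 4*k - 2)/2**k.

Step 1: r(k) = k*(k - 4)/(2*(k**2 - 6*k + 5)).
Take A(k)=1/2, B(k)=1, C(k)=k**2 - 6*k + 5.
f must satisfy (1/2)·f(k+1) − (1)·f(k) = k**2 - 6*k + 5.
d = 2 from the (0,0,2) case.
Coefficient equations give f(k) = -2*(k**2 - 4*k + 2).
Certificate R = B(k−1)f/C = -2*(k**2 - 4*k + 2)/((k - 5)*(k - 1)) gives s_k = (-k**2 + 4*k - 2)/2**k.
Δs = (k**2 - 6*k + 5)/(2*2**k), as required.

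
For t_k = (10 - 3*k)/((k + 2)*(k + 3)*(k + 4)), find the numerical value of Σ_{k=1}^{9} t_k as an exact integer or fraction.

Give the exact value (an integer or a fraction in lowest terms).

Σ = 5/52

r(k) = (k + 2)*(3*k - 7)/((k + 5)*(3*k - 10)) after simplifying.
Normal form (A,B,C) = (k + 2, k + 5, k - 10/3).
Key eq: (k + 2)·f(k+1) = (k + 4)·f(k) + (k - 10/3).
From deg A=1, deg B=1, deg C=1: d=2.
Coefficient equations give f(k) = -k*(k + 14)/9.
Get s_k = R·t_k = k*(k + 14)/(3*(k + 2)*(k + 3)) with R(k) = B(k−1)f(k)/C(k) = -k*(k + 4)*(k + 14)/(3*(3*k - 10)).
Verify: (10 - 3*k)/(k**3 + 9*k**2 + 26*k + 24) matches t_k.
Sum = s_(10) − s_(1); s_(10) = 20/39, s_(1) = 5/12 ⇒ 5/52.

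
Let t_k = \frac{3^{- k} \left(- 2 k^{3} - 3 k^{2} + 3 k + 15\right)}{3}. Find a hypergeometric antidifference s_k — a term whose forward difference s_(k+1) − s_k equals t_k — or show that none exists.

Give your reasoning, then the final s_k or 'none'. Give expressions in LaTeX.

s_k = 3^{- k} \left(k^{3} + 3 k^{2} + 3 k - 4\right)

Ratio r(k) = (2*k**3 + 9*k**2 + 9*k - 13)/(3*(2*k**3 + 3*k**2 - 3*k - 15)).
Factor: A=1/3; B=1; C=k**3 + 3*k**2/2 - 3*k/2 - 15/2.
f must satisfy (1/3)·f(k+1) − (1)·f(k) = k**3 + 3*k**2/2 - 3*k/2 - 15/2.
Bound: deg f ≤ 3.
Solving with deg f ≤ 3: f(k) = -3*(k**3 + 3*k**2 + 3*k - 4)/2.
Then R = B(k−1)f/C = -3*(k**3 + 3*k**2 + 3*k - 4)/(2*k**3 + 3*k**2 - 3*k - 15), so s_k = R(k)·t_k = (k**3 + 3*k**2 + 3*k - 4)/3**k.
Δs = (-2*k**3 - 3*k**2 + 3*k + 15)/(3*3**k), as required.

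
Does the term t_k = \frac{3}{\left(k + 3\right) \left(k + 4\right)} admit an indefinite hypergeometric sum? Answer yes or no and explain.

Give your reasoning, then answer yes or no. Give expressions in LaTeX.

Yes. s_k = \frac{k}{k + 3}.

t_(k+1)/t_k = (k + 3)/(k + 5).
Gosper form: A/B · C(k+1)/C(k) with A=k + 3, B=k + 5, C=1.
f must satisfy (k + 3)·f(k+1) − (k + 4)·f(k) = 1.
Degrees (1,1,0) ⇒ d ≤ 1.
Solving with deg f ≤ 1: f(k) = k/3.
Get s_k = R·t_k = k/(k + 3) with R(k) = B(k−1)f(k)/C(k) = k*(k + 4)/3.
Check: Δs_k = 3/(k**2 + 7*k + 12). ✓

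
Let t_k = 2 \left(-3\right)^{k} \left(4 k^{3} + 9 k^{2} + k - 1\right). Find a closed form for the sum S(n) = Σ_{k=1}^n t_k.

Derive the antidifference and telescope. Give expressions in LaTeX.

Ratio r(k) = 3*(-4*k**3 - 21*k**2 - 31*k - 13)/(4*k**3 + 9*k**2 + k - 1).
Gosper form: A/B · C(k+1)/C(k) with A=-3, B=1, C=k**3 + 9*k**2/4 + k/4 - 1/4.
Solve (-3)·f(k+1) − (1)·f(k) = k**3 + 9*k**2/4 + k/4 - 1/4.
Degrees (0,0,3) ⇒ d ≤ 3.
Solve for f: f(k) = -(2*k**3 - 4*k + 1)/8 (degree 3 ≤ 3).
R(k) = B(k−1)·f(k)/C(k) = -(2*k**3 - 4*k + 1)/(2*(4*k**3 + 9*k**2 + k - 1)); s_k = R·t_k = (-3)**k*(-2*k**3 + 4*k - 1).
Check: Δs_k = 2*(-3)**k*(4*k**3 + 9*k**2 + k - 1). ✓
Evaluate: s_(n+1) = (-3)**(n + 1)*(-2*n**3 - 6*n**2 - 2*n + 1); subtract s_(1) = -3 ⇒ S(n) = 6*(-3)**n*n**3 + 18*(-3)**n*n**2 + 6*(-3)**n*n - 3*(-3)**n + 3.

S(n) = 6 \left(-3\right)^{n} n^{3} + 18 \left(-3\right)^{n} n^{2} + 6 \left(-3\right)^{n} n - 3 \left(-3\right)^{n} + 3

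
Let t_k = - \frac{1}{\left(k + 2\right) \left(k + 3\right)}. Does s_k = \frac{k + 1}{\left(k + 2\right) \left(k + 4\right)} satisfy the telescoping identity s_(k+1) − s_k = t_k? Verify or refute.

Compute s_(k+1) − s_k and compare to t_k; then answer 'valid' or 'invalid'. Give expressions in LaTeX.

Invalid: residual \frac{3 \left(2 k + 7\right)}{k^{4} + 14 k^{3} + 71 k^{2} + 154 k + 120} ≠ 0.

s_(k+1) = (k + 2)/((k + 3)*(k + 5))
s_(k+1) − s_k = (-k**2 - 3*k + 1)/(k**4 + 14*k**3 + 71*k**2 + 154*k + 120)
(s_(k+1) − s_k) − t_k = 3*(2*k + 7)/(k**4 + 14*k**3 + 71*k**2 + 154*k + 120)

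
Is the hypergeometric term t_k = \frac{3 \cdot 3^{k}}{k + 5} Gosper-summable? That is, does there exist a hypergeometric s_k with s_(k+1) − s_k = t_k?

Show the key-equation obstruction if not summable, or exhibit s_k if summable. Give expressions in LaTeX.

No — t_k has no hypergeometric antidifference.

Step 1: r(k) = 3*(k + 5)/(k + 6).
Take A(k)=3*k + 15, B(k)=k + 6, C(k)=1.
Key eq: (3*k + 15)·f(k+1) = (k + 5)·f(k) + (1).
Degrees (1,1,0) ⇒ d ≤ -1.
Bound -1 < 0, so the key equation has no polynomial solution.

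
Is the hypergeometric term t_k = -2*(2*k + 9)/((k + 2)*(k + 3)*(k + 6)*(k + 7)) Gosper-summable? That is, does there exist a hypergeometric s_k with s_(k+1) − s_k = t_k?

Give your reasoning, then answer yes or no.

Yes. s_k = k*(-k - 8)/(6*(k**2 + 8*k + 12)).

r(k) = (k + 2)*(k + 6)*(2*k + 11)/((k + 4)*(k + 8)*(2*k + 9)) after simplifying.
A = k + 2, B = k + 8, C = k**3 + 27*k**2/2 + 121*k/2 + 90.
Solve (k + 2)·f(k+1) − (k + 7)·f(k) = k**3 + 27*k**2/2 + 121*k/2 + 90.
deg f ≤ 5 (via 1,1,3).
A polynomial solution: f(k) = k*(k + 3)*(k + 4)*(k + 5)*(k + 8)/24.
Then R = B(k−1)f/C = k*(k + 3)*(k + 7)*(k + 8)/(12*(2*k + 9)), so s_k = R(k)·t_k = k*(-k - 8)/(6*(k**2 + 8*k + 12)).
Δs = 2*(-2*k - 9)/(k**4 + 18*k**3 + 113*k**2 + 288*k + 252), as required.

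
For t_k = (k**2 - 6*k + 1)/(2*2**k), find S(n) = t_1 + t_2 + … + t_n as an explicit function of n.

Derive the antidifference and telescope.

S(n) = 2**(-n - 1)*(-5*2**n - n**2 + 2*n + 5)

Ratio r(k) = (k**2 - 4*k - 4)/(2*(k**2 - 6*k + 1)).
So A=1/2 and B=1, with C=k**2 - 6*k + 1.
Solve (1/2)·f(k+1) − (1)·f(k) = k**2 - 6*k + 1.
Degrees (0,0,2) ⇒ d ≤ 2.
Solve for f: f(k) = -2*(k**2 - 4*k - 2) (degree 2 ≤ 2).
Then R = B(k−1)f/C = -2*(k**2 - 4*k - 2)/(k**2 - 6*k + 1), so s_k = R(k)·t_k = (-k**2 + 4*k + 2)/2**k.
Δs = (k**2 - 6*k + 1)/(2*2**k), as required.
Evaluate: s_(n+1) = 2**(-n - 1)*(-n**2 + 2*n + 5); subtract s_(1) = 5/2 ⇒ S(n) = 2**(-n - 1)*(-5*2**n - n**2 + 2*n + 5).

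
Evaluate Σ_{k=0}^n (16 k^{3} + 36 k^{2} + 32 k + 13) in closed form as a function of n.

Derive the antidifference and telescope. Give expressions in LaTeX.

S(n) = 4 n^{4} + 20 n^{3} + 38 n^{2} + 35 n + 13

Compute t_(k+1)/t_k: get (16*k**3 + 84*k**2 + 152*k + 97)/(16*k**3 + 36*k**2 + 32*k + 13).
Normal form (A,B,C) = (1, 1, k**3 + 9*k**2/4 + 2*k + 13/16).
Need (1)·f(k+1) − (1)·f(k) = k**3 + 9*k**2/4 + 2*k + 13/16.
From deg A=0, deg B=0, deg C=3: d=4.
Coefficient equations give f(k) = k*(4*k**3 + 4*k**2 + 2*k + 3)/16.
So s_k = (B(k−1)f/C)·t_k = (k*(4*k**3 + 4*k**2 + 2*k + 3)/(16*k**3 + 36*k**2 + 32*k + 13))·t_k = k*(4*k**3 + 4*k**2 + 2*k + 3).
Verify: 16*k**3 + 36*k**2 + 32*k + 13 matches t_k.
Telescope: S(n) = s_(n+1) − s_(0) = 4*n**4 + 20*n**3 + 38*n**2 + 35*n + 13 − (0) = 4*n**4 + 20*n**3 + 38*n**2 + 35*n + 13.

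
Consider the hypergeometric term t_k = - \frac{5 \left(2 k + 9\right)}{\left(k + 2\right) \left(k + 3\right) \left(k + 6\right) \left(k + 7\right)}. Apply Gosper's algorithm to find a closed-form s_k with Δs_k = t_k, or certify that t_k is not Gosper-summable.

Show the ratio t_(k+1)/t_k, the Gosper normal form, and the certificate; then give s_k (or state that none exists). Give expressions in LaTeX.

t_(k+1)/t_k = (k + 2)*(k + 6)*(2*k + 11)/((k + 4)*(k + 8)*(2*k + 9)).
Take A(k)=k + 2, B(k)=k + 8, C(k)=k**3 + 27*k**2/2 + 121*k/2 + 90.
Need (k + 2)·f(k+1) − (k + 7)·f(k) = k**3 + 27*k**2/2 + 121*k/2 + 90.
Degrees (1,1,3) ⇒ d ≤ 5.
Solve for f: f(k) = k*(k + 3)*(k + 4)*(k + 5)*(k + 8)/24 (degree 5 ≤ 5).
R(k) = B(k−1)·f(k)/C(k) = k*(k + 3)*(k + 7)*(k + 8)/(12*(2*k + 9)); s_k = R·t_k = 5*k*(-k - 8)/(12*(k**2 + 8*k + 12)).
Verify: 5*(-2*k - 9)/(k**4 + 18*k**3 + 113*k**2 + 288*k + 252) matches t_k.

s_k = \frac{5 k \left(- k - 8\right)}{12 \left(k^{2} + 8 k + 12\right)}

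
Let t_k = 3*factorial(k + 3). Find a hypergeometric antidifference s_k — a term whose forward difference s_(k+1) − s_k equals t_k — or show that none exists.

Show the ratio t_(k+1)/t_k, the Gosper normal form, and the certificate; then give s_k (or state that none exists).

none — t_k is not Gosper-summable

Compute t_(k+1)/t_k: get k + 4.
So A=k + 4 and B=1, with C=1.
Need (k + 4)·f(k+1) − (1)·f(k) = 1.
deg f ≤ -1 (via 1,0,0).
Negative degree bound (-1): no f exists, t_k not Gosper-summable.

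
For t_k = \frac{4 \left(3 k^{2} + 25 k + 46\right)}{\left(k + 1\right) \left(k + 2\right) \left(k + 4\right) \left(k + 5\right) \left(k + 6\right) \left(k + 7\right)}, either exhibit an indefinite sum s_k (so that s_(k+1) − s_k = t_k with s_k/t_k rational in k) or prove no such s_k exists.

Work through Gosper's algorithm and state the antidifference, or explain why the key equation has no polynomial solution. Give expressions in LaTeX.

r(k) = (k + 1)*(k + 4)*(25*k + 3*(k + 1)**2 + 71)/((k + 3)*(k + 8)*(3*k**2 + 25*k + 46)) after simplifying.
Factor: A=k + 1; B=k + 8; C=k**3 + 34*k**2/3 + 121*k/3 + 46.
Set up (k + 1)·f(k+1) − (k + 7)·f(k) − (k**3 + 34*k**2/3 + 121*k/3 + 46) = 0.
From deg A=1, deg B=1, deg C=3: d=6.
Match coefficients ⇒ f(k) = k*(k + 2)*(k + 3)*(k + 5)*(k**2 + 11*k + 34)/72.
Get s_k = R·t_k = k*(k**2 + 11*k + 34)/(6*(k**3 + 11*k**2 + 34*k + 24)) with R(k) = B(k−1)f(k)/C(k) = k*(k + 2)*(k + 5)*(k + 7)*(k**2 + 11*k + 34)/(24*(3*k**2 + 25*k + 46)).
Δs = 4*(3*k**2 + 25*k + 46)/(k**6 + 25*k**5 + 247*k**4 + 1219*k**3 + 3112*k**2 + 3796*k + 1680), as required.

s_k = \frac{k \left(k^{2} + 11 k + 34\right)}{6 \left(k^{3} + 11 k^{2} + 34 k + 24\right)}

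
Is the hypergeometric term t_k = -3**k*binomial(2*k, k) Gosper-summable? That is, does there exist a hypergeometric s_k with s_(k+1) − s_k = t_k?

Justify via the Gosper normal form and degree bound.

Ratio r(k) = 6*(2*k + 1)/(k + 1).
Gosper form: A/B · C(k+1)/C(k) with A=12*k + 6, B=k + 1, C=1.
f must satisfy (12*k + 6)·f(k+1) − (k)·f(k) = 1.
Bound: deg f ≤ -1.
d = -1 < 0 ⇒ no nonzero polynomial f; not summable.

No. Not Gosper-summable.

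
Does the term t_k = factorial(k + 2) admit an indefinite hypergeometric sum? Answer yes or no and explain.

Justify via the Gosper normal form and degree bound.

No — t_k has no hypergeometric antidifference.

The ratio is k + 3.
Gosper form: A/B · C(k+1)/C(k) with A=k + 3, B=1, C=1.
Need (k + 3)·f(k+1) − (1)·f(k) = 1.
Degrees (1,0,0) ⇒ d ≤ -1.
d = -1 < 0 ⇒ no nonzero polynomial f; not summable.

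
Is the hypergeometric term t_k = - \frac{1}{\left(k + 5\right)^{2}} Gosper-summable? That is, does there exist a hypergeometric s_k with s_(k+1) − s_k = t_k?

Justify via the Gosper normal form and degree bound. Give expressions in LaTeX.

t_(k+1)/t_k = (k + 5)**2/(k + 6)**2.
A = k**2 + 10*k + 25, B = k**2 + 12*k + 36, C = 1.
f must satisfy (k**2 + 10*k + 25)·f(k+1) − (k**2 + 10*k + 25)·f(k) = 1.
Degrees (2,2,0) ⇒ d ≤ 0.
Generic f = c0 gives residual -1; -1 = 0 cannot hold, so t_k is not Gosper-summable.

No; the coefficient equations for f are inconsistent.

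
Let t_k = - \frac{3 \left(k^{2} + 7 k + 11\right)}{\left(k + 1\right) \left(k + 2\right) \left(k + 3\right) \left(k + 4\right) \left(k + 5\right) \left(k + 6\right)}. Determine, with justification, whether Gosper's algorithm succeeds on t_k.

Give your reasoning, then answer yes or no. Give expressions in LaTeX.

Compute t_(k+1)/t_k: get (k + 1)*(7*k + (k + 1)**2 + 18)/((k + 7)*(k**2 + 7*k + 11)).
So A=k + 1 and B=k + 7, with C=k**2 + 7*k + 11.
f must satisfy (k + 1)·f(k+1) − (k + 6)·f(k) = k**2 + 7*k + 11.
Bound: deg f ≤ 5.
A polynomial solution: f(k) = k*(k + 2)*(k + 4)*(k**2 + 9*k + 23)/45.
R(k) = B(k−1)·f(k)/C(k) = k*(k + 2)*(k + 4)*(k + 6)*(k**2 + 9*k + 23)/(45*(k**2 + 7*k + 11)); s_k = R·t_k = k*(-k**2 - 9*k - 23)/(15*(k**3 + 9*k**2 + 23*k + 15)).
Check: Δs_k = 3*(-k**2 - 7*k - 11)/(k**6 + 21*k**5 + 175*k**4 + 735*k**3 + 1624*k**2 + 1764*k + 720). ✓

Yes. s_k = \frac{k \left(- k^{2} - 9 k - 23\right)}{15 \left(k^{3} + 9 k^{2} + 23 k + 15\right)}.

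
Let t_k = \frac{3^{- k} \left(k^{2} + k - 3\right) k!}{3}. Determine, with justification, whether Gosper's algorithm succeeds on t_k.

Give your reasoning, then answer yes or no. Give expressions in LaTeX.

Step 1: r(k) = (k + 1)*(k + (k + 1)**2 - 2)/(3*(k**2 + k - 3)).
So A=k/3 + 1/3 and B=1, with C=k**2 + k - 3.
Key eq: (k/3 + 1/3)·f(k+1) = (1)·f(k) + (k**2 + k - 3).
Bound: deg f ≤ 1.
Coefficient equations give f(k) = 3*(k + 2).
Get s_k = R·t_k = (k + 2)*factorial(k)/3**k with R(k) = B(k−1)f(k)/C(k) = 3*(k + 2)/(k**2 + k - 3).
s_(k+1) − s_k = (k**2 + k - 3)*factorial(k)/(3*3**k) = t_k.

Yes. s_k = 3^{- k} \left(k + 2\right) k!.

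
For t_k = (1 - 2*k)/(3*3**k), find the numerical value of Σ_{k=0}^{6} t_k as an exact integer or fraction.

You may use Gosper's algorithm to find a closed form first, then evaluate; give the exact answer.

Σ = 7/2187

t_(k+1)/t_k = (2*k + 1)/(3*(2*k - 1)).
Gosper form: A/B · C(k+1)/C(k) with A=1/3, B=1, C=k - 1/2.
Set up (1/3)·f(k+1) − (1)·f(k) − (k - 1/2) = 0.
deg f ≤ 1 (via 0,0,1).
Solving with deg f ≤ 1: f(k) = -3*k/2.
R(k) = B(k−1)·f(k)/C(k) = -3*k/(2*k - 1); s_k = R·t_k = k/3**k.
Verify: (1 - 2*k)/(3*3**k) matches t_k.
Σ_(k=0)^(6) t_k = s_(7) − s_(0) = 7/2187 − (0) = 7/2187.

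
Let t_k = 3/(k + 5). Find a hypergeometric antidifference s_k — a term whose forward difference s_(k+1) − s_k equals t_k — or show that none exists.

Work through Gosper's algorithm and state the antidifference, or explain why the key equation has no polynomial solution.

The ratio is (k + 5)/(k + 6).
Normal form (A,B,C) = (k + 5, k + 6, 1).
Need (k + 5)·f(k+1) − (k + 5)·f(k) = 1.
From deg A=1, deg B=1, deg C=0: d=0.
Write f(k) = c0. Then LHS − RHS = -1, requiring -1 = 0: contradictory. No certificate.

none — t_k is not Gosper-summable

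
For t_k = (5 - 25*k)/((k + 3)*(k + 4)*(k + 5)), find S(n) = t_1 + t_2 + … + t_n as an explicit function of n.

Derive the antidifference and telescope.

Ratio r(k) = (k + 3)*(5*k + 4)/((k + 6)*(5*k - 1)).
Normal form (A,B,C) = (k + 3, k + 6, k - 1/5).
Key eq: (k + 3)·f(k+1) = (k + 5)·f(k) + (k - 1/5).
Degrees (1,1,1) ⇒ d ≤ 2.
Coefficient equations give f(k) = k*(7*k - 11)/60.
R(k) = B(k−1)·f(k)/C(k) = k*(k + 5)*(7*k - 11)/(12*(5*k - 1)); s_k = R·t_k = -5*k*(7*k - 11)/(12*(k + 3)*(k + 4)).
Δs = 5*(1 - 5*k)/(k**3 + 12*k**2 + 47*k + 60), as required.
Telescope: S(n) = s_(n+1) − s_(1) = 5*(-7*n**2 - 3*n + 4)/(12*(n**2 + 9*n + 20)) − (1/12) = n*(-3*n - 2)/(n**2 + 9*n + 20).

S(n) = n*(-3*n - 2)/(n**2 + 9*n + 20)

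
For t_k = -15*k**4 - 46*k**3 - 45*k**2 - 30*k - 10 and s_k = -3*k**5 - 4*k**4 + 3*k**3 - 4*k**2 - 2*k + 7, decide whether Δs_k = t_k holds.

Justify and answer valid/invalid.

s_(k+1) = -3*k**5 - 19*k**4 - 43*k**3 - 49*k**2 - 32*k - 3
s_(k+1) − s_k = -15*k**4 - 46*k**3 - 45*k**2 - 30*k - 10
(s_(k+1) − s_k) − t_k = 0

Valid: the claim telescopes to t_k.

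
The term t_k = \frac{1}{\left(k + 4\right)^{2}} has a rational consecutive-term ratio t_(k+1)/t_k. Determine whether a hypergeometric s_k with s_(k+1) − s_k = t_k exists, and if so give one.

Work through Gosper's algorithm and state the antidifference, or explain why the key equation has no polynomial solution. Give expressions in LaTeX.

none — t_k is not Gosper-summable

Compute t_(k+1)/t_k: get (k + 4)**2/(k + 5)**2.
A = k**2 + 8*k + 16, B = k**2 + 10*k + 25, C = 1.
Set up (k**2 + 8*k + 16)·f(k+1) − (k**2 + 8*k + 16)·f(k) − (1) = 0.
deg f ≤ 0 (via 2,2,0).
Put f(k) = c0: A·f(k+1) − B(k−1)·f(k) − C = -1; need -1 = 0 — inconsistent ⇒ no f, not summable.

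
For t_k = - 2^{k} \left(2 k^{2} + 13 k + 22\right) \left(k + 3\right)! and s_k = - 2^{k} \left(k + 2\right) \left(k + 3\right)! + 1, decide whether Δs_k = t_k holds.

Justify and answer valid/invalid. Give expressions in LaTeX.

valid; difference matches t_k

s_(k+1) = -2**(k + 1)*(k + 3)*factorial(k + 4) + 1
s_(k+1) − s_k = -2**k*(2*k**2 + 13*k + 22)*factorial(k + 3)
(s_(k+1) − s_k) − t_k = 0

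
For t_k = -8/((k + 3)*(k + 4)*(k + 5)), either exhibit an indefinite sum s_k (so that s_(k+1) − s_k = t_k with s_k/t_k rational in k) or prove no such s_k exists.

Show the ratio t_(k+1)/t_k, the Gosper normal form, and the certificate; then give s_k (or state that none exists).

r(k) = (k + 3)/(k + 6) after simplifying.
Gosper form: A/B · C(k+1)/C(k) with A=k + 3, B=k + 6, C=1.
Need (k + 3)·f(k+1) − (k + 5)·f(k) = 1.
Degrees (1,1,0) ⇒ d ≤ 2.
Solving with deg f ≤ 2: f(k) = k*(k + 7)/24.
Get s_k = R·t_k = k*(-k - 7)/(3*(k + 3)*(k + 4)) with R(k) = B(k−1)f(k)/C(k) = k*(k + 5)*(k + 7)/24.
s_(k+1) − s_k = -8/(k**3 + 12*k**2 + 47*k + 60) = t_k.

s_k = k*(-k - 7)/(3*(k + 3)*(k + 4))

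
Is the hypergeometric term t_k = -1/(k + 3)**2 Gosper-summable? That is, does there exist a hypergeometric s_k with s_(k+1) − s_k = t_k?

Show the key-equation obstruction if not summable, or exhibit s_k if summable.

r(k) = (k + 3)**2/(k + 4)**2 after simplifying.
Gosper form: A/B · C(k+1)/C(k) with A=k**2 + 6*k + 9, B=k**2 + 8*k + 16, C=1.
Key eq: (k**2 + 6*k + 9)·f(k+1) = (k**2 + 6*k + 9)·f(k) + (1).
d = 0 from the (2,2,0) case.
Put f(k) = c0: A·f(k+1) − B(k−1)·f(k) − C = -1; need -1 = 0 — inconsistent ⇒ no f, not summable.

No — t_k has no hypergeometric antidifference.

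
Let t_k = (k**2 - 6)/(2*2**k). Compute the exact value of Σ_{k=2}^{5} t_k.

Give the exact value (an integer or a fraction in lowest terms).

The ratio is ((k + 1)**2 - 6)/(2*(k**2 - 6)).
Take A(k)=1/2, B(k)=1, C(k)=k**2 - 6.
Solve (1/2)·f(k+1) − (1)·f(k) = k**2 - 6.
d = 2 from the (0,0,2) case.
A polynomial solution: f(k) = -2*(k - 1)*(k + 3).
R(k) = B(k−1)·f(k)/C(k) = -2*(k - 1)*(k + 3)/(k**2 - 6); s_k = R·t_k = (-k**2 - 2*k + 3)/2**k.
Check: Δs_k = (k**2 - 6)/(2*2**k). ✓
Evaluate s at k=6 and k=2: -45/64 and -5/4; difference 35/64.

Σ = 35/64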